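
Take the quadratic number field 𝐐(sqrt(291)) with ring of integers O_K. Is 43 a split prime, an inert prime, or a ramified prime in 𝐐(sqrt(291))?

d = 291 ≡ 3 (mod 4), so O_K = ℤ[√291] and disc(K) = 4d = 1164.
Since gcd(43, 1164) = 1 the prime 43 does not ramify.
Compute (291/43) via Euler: 33^((43-1)/2) mod 43 = 42, so (291/43) = -1.
(291/43) = -1, so 43 is inert.

inert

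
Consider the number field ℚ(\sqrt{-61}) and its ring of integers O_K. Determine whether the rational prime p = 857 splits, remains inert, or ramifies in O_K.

splits completely

Since -61 ≢ 1 mod 4, the ring of integers is ℤ[√-61] with discriminant 4·(-61) = -244.
Since gcd(857, -244) = 1 the prime 857 does not ramify.
Euler's criterion: (-61)^428 mod 857 = 1. Thus (-61|857) = 1.
Legendre symbol 1 ⇒ 857 is split.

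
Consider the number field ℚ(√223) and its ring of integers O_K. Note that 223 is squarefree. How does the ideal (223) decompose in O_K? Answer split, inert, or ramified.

ramified

Since 223 ≢ 1 mod 4, the ring of integers is ℤ[√223] with discriminant 4·223 = 892.
223 divides disc(K) = 892, so 223 ramifies.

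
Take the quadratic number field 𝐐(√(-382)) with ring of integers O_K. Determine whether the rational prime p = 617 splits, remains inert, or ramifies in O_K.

remains prime (inert)

d = -382 ≡ 2 (mod 4), so O_K = ℤ[√-382] and disc(K) = 4d = -1528.
disc(K) = -1528 is not divisible by 617; 617 is unramified.
Euler's criterion: (-382)^308 mod 617 = 616. Thus (-382|617) = -1.
d is a non-residue mod p, hence 617 remains inert in O_K.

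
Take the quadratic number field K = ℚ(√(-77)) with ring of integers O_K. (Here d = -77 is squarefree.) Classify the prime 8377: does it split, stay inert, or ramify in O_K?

p splits

-77 mod 4 = 3, hence disc K = 4·(-77) = -308 and O_K = ℤ[√-77].
disc(K) = -308 is not divisible by 8377; 8377 is unramified.
Euler's criterion: (-77)^4188 mod 8377 = 1. Thus (-77|8377) = 1.
(-77/8377) = 1, so 8377 splits.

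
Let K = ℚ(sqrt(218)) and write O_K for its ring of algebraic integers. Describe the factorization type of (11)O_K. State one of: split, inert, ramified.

d = 218 ≡ 2 (mod 4), so O_K = ℤ[√218] and disc(K) = 4d = 872.
11 ∤ 872, so 11 is unramified.
(218/11) = 9^5 mod 11 = 1, giving Legendre symbol 1.
Legendre symbol 1 ⇒ 11 is split.

split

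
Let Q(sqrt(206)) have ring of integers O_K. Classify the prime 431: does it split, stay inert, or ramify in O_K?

inert — (431) stays prime in O_K

d = 206 ≡ 2 (mod 4), so O_K = ℤ[√206] and disc(K) = 4d = 824.
431 ∤ 824, so 431 is unramified.
(206/431) = 206^215 mod 431 = 430, giving Legendre symbol -1.
d is a non-residue mod p, hence 431 remains inert in O_K.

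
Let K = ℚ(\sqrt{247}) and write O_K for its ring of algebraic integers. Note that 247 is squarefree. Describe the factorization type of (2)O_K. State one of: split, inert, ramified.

ramified — (2) = 𝔭²

d = 247 ≡ 3 (mod 4), so O_K = ℤ[√247] and disc(K) = 4d = 988.
Ramification test: 2 | 988. The prime 2 ramifies in K.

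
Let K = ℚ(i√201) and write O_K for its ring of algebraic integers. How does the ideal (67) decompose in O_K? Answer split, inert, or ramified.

d = -201 ≡ 3 (mod 4), so O_K = ℤ[√-201] and disc(K) = 4d = -804.
67 divides disc(K) = -804, so 67 ramifies.

p ramifies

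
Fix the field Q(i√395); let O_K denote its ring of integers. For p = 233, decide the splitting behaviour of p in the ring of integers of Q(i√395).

split — (233) = 𝔭₁𝔭₂ with 𝔭₁ ≠ 𝔭₂

Since -395 ≡ 1 mod 4, the ring of integers is ℤ[(1+√-395)/2] with discriminant -395.
disc(K) = -395 is not divisible by 233; 233 is unramified.
(-395/233) = 71^116 mod 233 = 1, giving Legendre symbol 1.
Legendre symbol 1 ⇒ 233 is split.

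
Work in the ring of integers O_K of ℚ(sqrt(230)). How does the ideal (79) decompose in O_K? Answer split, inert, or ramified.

splits completely

Since 230 ≢ 1 mod 4, the ring of integers is ℤ[√230] with discriminant 4·230 = 920.
79 ∤ 920, so 79 is unramified.
Compute (230/79) via Euler: 72^((79-1)/2) mod 79 = 1, so (230/79) = 1.
Legendre symbol 1 ⇒ 79 is split.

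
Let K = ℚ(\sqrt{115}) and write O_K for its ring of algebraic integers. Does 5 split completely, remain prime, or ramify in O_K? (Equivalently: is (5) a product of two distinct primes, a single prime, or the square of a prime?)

115 mod 4 = 3, hence disc K = 4·115 = 460 and O_K = ℤ[√115].
disc(K) = 460 = 5·92, so p = 5 is ramified.

p ramifies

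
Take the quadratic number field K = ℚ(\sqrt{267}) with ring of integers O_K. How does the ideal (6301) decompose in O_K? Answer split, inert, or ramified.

split — (6301) = 𝔭₁𝔭₂ with 𝔭₁ ≠ 𝔭₂

Since 267 ≢ 1 mod 4, the ring of integers is ℤ[√267] with discriminant 4·267 = 1068.
disc(K) = 1068 is not divisible by 6301; 6301 is unramified.
(267/6301) = 267^3150 mod 6301 = 1, giving Legendre symbol 1.
d is a quadratic residue mod p, hence 6301 splits in O_K.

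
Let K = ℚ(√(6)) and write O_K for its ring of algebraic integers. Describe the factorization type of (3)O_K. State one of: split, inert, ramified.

ramified

6 mod 4 = 2, hence disc K = 4·6 = 24 and O_K = ℤ[√6].
disc(K) = 24 = 3·8, so p = 3 is ramified.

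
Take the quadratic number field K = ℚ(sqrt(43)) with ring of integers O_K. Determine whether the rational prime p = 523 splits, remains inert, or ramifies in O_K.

split

d = 43 ≡ 3 (mod 4), so O_K = ℤ[√43] and disc(K) = 4d = 172.
Since gcd(523, 172) = 1 the prime 523 does not ramify.
Euler's criterion: 43^261 mod 523 = 1. Thus (43|523) = 1.
d is a quadratic residue mod p, hence 523 splits in O_K.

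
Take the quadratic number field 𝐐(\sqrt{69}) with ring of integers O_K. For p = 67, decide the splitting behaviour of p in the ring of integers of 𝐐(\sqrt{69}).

inert — (67) stays prime in O_K

Since 69 ≡ 1 mod 4, the ring of integers is ℤ[(1+√69)/2] with discriminant 69.
Since gcd(67, 69) = 1 the prime 67 does not ramify.
Euler's criterion: 69^33 mod 67 = 66. Thus (69|67) = -1.
d is a non-residue mod p, hence 67 remains inert in O_K.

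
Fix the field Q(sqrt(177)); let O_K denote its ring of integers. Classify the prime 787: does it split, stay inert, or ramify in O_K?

split — (787) = 𝔭₁𝔭₂ with 𝔭₁ ≠ 𝔭₂

177 mod 4 = 1, hence disc K = 177 and O_K = ℤ[(1+√177)/2].
787 ∤ 177, so 787 is unramified.
Legendre symbol by Euler's criterion: (177/787) ≡ 177^393 ≡ 1 (mod 787), i.e. (177/787) = 1.
Legendre symbol 1 ⇒ 787 is split.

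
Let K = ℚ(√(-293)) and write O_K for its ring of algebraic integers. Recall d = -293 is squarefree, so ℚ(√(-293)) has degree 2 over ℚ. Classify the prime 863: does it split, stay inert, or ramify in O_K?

inert — (863) stays prime in O_K

-293 mod 4 = 3, hence disc K = 4·(-293) = -1172 and O_K = ℤ[√-293].
disc(K) = -1172 is not divisible by 863; 863 is unramified.
Euler's criterion: (-293)^431 mod 863 = 862. Thus (-293|863) = -1.
d is a non-residue mod p, hence 863 remains inert in O_K.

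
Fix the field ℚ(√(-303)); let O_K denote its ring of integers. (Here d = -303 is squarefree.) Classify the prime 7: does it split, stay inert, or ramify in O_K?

inert — (7) stays prime in O_K

Since -303 ≡ 1 mod 4, the ring of integers is ℤ[(1+√-303)/2] with discriminant -303.
7 ∤ -303, so 7 is unramified.
Legendre symbol by Euler's criterion: (-303/7) ≡ (-303)^3 ≡ 6 (mod 7), i.e. (-303/7) = -1.
d is a non-residue mod p, hence 7 remains inert in O_K.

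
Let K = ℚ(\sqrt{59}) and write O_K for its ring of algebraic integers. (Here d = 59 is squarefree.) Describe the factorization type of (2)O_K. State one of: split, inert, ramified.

59 mod 4 = 3, hence disc K = 4·59 = 236 and O_K = ℤ[√59].
Ramification test: 2 | 236. The prime 2 ramifies in K.

ramifies in O_K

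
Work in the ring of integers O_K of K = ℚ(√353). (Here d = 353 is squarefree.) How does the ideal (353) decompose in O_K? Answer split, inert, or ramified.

ramifies in O_K

353 mod 4 = 1, hence disc K = 353 and O_K = ℤ[(1+√353)/2].
353 divides disc(K) = 353, so 353 ramifies.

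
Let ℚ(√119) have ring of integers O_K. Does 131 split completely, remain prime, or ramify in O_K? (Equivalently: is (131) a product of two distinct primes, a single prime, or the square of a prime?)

131 remains inert

119 mod 4 = 3, hence disc K = 4·119 = 476 and O_K = ℤ[√119].
Since gcd(131, 476) = 1 the prime 131 does not ramify.
Compute (119/131) via Euler: 119^((131-1)/2) mod 131 = 130, so (119/131) = -1.
Legendre symbol -1 ⇒ 131 is inert.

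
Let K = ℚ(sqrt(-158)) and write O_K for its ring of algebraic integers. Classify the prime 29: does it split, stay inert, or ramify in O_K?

29 splits in O_K

d = -158 ≡ 2 (mod 4), so O_K = ℤ[√-158] and disc(K) = 4d = -632.
disc(K) = -632 is not divisible by 29; 29 is unramified.
Compute (-158/29) via Euler: 16^((29-1)/2) mod 29 = 1, so (-158/29) = 1.
d is a quadratic residue mod p, hence 29 splits in O_K.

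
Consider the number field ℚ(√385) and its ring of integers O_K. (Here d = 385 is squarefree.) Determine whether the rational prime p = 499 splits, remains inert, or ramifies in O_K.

p splits

385 mod 4 = 1, hence disc K = 385 and O_K = ℤ[(1+√385)/2].
disc(K) = 385 is not divisible by 499; 499 is unramified.
Compute (385/499) via Euler: 385^((499-1)/2) mod 499 = 1, so (385/499) = 1.
Legendre symbol 1 ⇒ 499 is split.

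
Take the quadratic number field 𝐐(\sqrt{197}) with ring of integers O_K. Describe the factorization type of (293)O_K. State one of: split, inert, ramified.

p splits

d = 197 ≡ 1 (mod 4), so O_K = ℤ[(1+√197)/2] and disc(K) = d = 197.
Since gcd(293, 197) = 1 the prime 293 does not ramify.
(197/293) = 197^146 mod 293 = 1, giving Legendre symbol 1.
d is a quadratic residue mod p, hence 293 splits in O_K.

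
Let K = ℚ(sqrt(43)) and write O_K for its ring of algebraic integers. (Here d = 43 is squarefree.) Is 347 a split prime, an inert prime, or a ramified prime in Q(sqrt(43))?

splits completely

43 mod 4 = 3, hence disc K = 4·43 = 172 and O_K = ℤ[√43].
disc(K) = 172 is not divisible by 347; 347 is unramified.
(43/347) = 43^173 mod 347 = 1, giving Legendre symbol 1.
(43/347) = 1, so 347 splits.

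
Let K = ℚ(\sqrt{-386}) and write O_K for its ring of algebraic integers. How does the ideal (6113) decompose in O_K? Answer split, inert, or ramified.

splits completely

Since -386 ≢ 1 mod 4, the ring of integers is ℤ[√-386] with discriminant 4·(-386) = -1544.
disc(K) = -1544 is not divisible by 6113; 6113 is unramified.
(-386/6113) = 5727^3056 mod 6113 = 1, giving Legendre symbol 1.
(-386/6113) = 1, so 6113 splits.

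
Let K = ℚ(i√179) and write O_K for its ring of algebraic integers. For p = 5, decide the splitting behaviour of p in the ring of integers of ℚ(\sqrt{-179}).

splits completely

Since -179 ≡ 1 mod 4, the ring of integers is ℤ[(1+√-179)/2] with discriminant -179.
disc(K) = -179 is not divisible by 5; 5 is unramified.
(-179/5) = 1^2 mod 5 = 1, giving Legendre symbol 1.
(-179/5) = 1, so 5 splits.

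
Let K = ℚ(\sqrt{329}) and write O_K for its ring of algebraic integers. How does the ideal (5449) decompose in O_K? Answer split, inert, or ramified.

splits completely

329 mod 4 = 1, hence disc K = 329 and O_K = ℤ[(1+√329)/2].
5449 ∤ 329, so 5449 is unramified.
Compute (329/5449) via Euler: 329^((5449-1)/2) mod 5449 = 1, so (329/5449) = 1.
Legendre symbol 1 ⇒ 5449 is split.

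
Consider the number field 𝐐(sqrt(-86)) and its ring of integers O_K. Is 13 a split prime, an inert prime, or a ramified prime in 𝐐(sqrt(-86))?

inert

d = -86 ≡ 2 (mod 4), so O_K = ℤ[√-86] and disc(K) = 4d = -344.
Since gcd(13, -344) = 1 the prime 13 does not ramify.
Compute (-86/13) via Euler: 5^((13-1)/2) mod 13 = 12, so (-86/13) = -1.
Legendre symbol -1 ⇒ 13 is inert.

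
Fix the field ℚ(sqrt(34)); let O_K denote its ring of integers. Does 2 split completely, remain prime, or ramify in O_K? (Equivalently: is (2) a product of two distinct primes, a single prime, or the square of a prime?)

ramified — (2) = 𝔭²

34 mod 4 = 2, hence disc K = 4·34 = 136 and O_K = ℤ[√34].
2 divides disc(K) = 136, so 2 ramifies.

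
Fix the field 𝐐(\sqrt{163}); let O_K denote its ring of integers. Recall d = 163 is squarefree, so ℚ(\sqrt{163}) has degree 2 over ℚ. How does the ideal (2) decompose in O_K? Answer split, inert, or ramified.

d = 163 ≡ 3 (mod 4), so O_K = ℤ[√163] and disc(K) = 4d = 652.
2 divides disc(K) = 652, so 2 ramifies.

p ramifies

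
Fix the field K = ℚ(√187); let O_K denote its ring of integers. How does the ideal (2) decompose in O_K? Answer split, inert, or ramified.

p ramifies

187 mod 4 = 3, hence disc K = 4·187 = 748 and O_K = ℤ[√187].
Ramification test: 2 | 748. The prime 2 ramifies in K.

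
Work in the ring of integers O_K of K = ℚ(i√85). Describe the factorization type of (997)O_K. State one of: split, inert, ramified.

splits completely

d = -85 ≡ 3 (mod 4), so O_K = ℤ[√-85] and disc(K) = 4d = -340.
disc(K) = -340 is not divisible by 997; 997 is unramified.
Legendre symbol by Euler's criterion: (-85/997) ≡ (-85)^498 ≡ 1 (mod 997), i.e. (-85/997) = 1.
Legendre symbol 1 ⇒ 997 is split.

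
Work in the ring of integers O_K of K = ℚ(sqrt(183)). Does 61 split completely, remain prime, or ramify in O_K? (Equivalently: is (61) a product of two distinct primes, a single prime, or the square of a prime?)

183 mod 4 = 3, hence disc K = 4·183 = 732 and O_K = ℤ[√183].
61 divides disc(K) = 732, so 61 ramifies.

ramifies in O_K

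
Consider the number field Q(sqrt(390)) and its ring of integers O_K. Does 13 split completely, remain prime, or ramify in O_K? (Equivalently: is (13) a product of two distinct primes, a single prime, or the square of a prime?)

Since 390 ≢ 1 mod 4, the ring of integers is ℤ[√390] with discriminant 4·390 = 1560.
13 divides disc(K) = 1560, so 13 ramifies.

ramified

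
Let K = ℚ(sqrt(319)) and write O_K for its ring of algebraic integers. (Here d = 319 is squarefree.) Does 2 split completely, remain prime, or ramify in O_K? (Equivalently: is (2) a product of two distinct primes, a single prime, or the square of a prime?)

319 mod 4 = 3, hence disc K = 4·319 = 1276 and O_K = ℤ[√319].
Ramification test: 2 | 1276. The prime 2 ramifies in K.

ramified — (2) = 𝔭²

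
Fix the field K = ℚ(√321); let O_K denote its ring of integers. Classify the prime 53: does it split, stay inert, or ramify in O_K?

p is inert

321 mod 4 = 1, hence disc K = 321 and O_K = ℤ[(1+√321)/2].
53 ∤ 321, so 53 is unramified.
Legendre symbol by Euler's criterion: (321/53) ≡ 321^26 ≡ 52 (mod 53), i.e. (321/53) = -1.
(321/53) = -1, so 53 is inert.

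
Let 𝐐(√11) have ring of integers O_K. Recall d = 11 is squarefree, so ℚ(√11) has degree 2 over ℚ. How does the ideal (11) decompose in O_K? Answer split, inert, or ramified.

p ramifies

d = 11 ≡ 3 (mod 4), so O_K = ℤ[√11] and disc(K) = 4d = 44.
disc(K) = 44 = 11·4, so p = 11 is ramified.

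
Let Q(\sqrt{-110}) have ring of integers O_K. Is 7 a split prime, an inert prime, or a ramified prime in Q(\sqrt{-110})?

d = -110 ≡ 2 (mod 4), so O_K = ℤ[√-110] and disc(K) = 4d = -440.
7 ∤ -440, so 7 is unramified.
Euler's criterion: (-110)^3 mod 7 = 1. Thus (-110|7) = 1.
(-110/7) = 1, so 7 splits.

split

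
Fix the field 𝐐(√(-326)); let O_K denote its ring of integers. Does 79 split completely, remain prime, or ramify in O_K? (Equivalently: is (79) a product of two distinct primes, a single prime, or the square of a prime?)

d = -326 ≡ 2 (mod 4), so O_K = ℤ[√-326] and disc(K) = 4d = -1304.
79 ∤ -1304, so 79 is unramified.
(-326/79) = 69^39 mod 79 = 78, giving Legendre symbol -1.
(-326/79) = -1, so 79 is inert.

p is inert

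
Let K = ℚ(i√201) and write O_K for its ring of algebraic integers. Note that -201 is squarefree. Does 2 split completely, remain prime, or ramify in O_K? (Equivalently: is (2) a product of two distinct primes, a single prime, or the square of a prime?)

ramified

d = -201 ≡ 3 (mod 4), so O_K = ℤ[√-201] and disc(K) = 4d = -804.
Ramification test: 2 | -804. The prime 2 ramifies in K.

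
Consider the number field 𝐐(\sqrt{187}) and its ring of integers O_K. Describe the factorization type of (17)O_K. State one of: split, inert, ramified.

p ramifies

d = 187 ≡ 3 (mod 4), so O_K = ℤ[√187] and disc(K) = 4d = 748.
Ramification test: 17 | 748. The prime 17 ramifies in K.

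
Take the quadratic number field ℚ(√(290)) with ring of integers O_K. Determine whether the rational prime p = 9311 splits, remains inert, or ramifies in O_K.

inert

d = 290 ≡ 2 (mod 4), so O_K = ℤ[√290] and disc(K) = 4d = 1160.
9311 ∤ 1160, so 9311 is unramified.
Euler's criterion: 290^4655 mod 9311 = 9310. Thus (290|9311) = -1.
d is a non-residue mod p, hence 9311 remains inert in O_K.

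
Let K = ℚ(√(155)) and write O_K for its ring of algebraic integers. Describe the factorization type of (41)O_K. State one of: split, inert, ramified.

155 mod 4 = 3, hence disc K = 4·155 = 620 and O_K = ℤ[√155].
disc(K) = 620 is not divisible by 41; 41 is unramified.
Euler's criterion: 155^20 mod 41 = 1. Thus (155|41) = 1.
Legendre symbol 1 ⇒ 41 is split.

split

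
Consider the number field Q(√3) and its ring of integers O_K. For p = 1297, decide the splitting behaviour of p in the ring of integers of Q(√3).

split — (1297) = 𝔭₁𝔭₂ with 𝔭₁ ≠ 𝔭₂

d = 3 ≡ 3 (mod 4), so O_K = ℤ[√3] and disc(K) = 4d = 12.
Since gcd(1297, 12) = 1 the prime 1297 does not ramify.
Legendre symbol by Euler's criterion: (3/1297) ≡ 3^648 ≡ 1 (mod 1297), i.e. (3/1297) = 1.
(3/1297) = 1, so 1297 splits.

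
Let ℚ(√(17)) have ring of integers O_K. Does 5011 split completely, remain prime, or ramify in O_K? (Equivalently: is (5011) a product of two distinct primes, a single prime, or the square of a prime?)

split — (5011) = 𝔭₁𝔭₂ with 𝔭₁ ≠ 𝔭₂

Since 17 ≡ 1 mod 4, the ring of integers is ℤ[(1+√17)/2] with discriminant 17.
Since gcd(5011, 17) = 1 the prime 5011 does not ramify.
Euler's criterion: 17^2505 mod 5011 = 1. Thus (17|5011) = 1.
Legendre symbol 1 ⇒ 5011 is split.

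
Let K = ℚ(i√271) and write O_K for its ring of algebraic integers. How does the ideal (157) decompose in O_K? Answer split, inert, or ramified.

remains prime (inert)

-271 mod 4 = 1, hence disc K = -271 and O_K = ℤ[(1+√-271)/2].
disc(K) = -271 is not divisible by 157; 157 is unramified.
(-271/157) = 43^78 mod 157 = 156, giving Legendre symbol -1.
(-271/157) = -1, so 157 is inert.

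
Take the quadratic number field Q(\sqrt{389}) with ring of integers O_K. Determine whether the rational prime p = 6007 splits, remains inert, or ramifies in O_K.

inert — (6007) stays prime in O_K

d = 389 ≡ 1 (mod 4), so O_K = ℤ[(1+√389)/2] and disc(K) = d = 389.
6007 ∤ 389, so 6007 is unramified.
Euler's criterion: 389^3003 mod 6007 = 6006. Thus (389|6007) = -1.
d is a non-residue mod p, hence 6007 remains inert in O_K.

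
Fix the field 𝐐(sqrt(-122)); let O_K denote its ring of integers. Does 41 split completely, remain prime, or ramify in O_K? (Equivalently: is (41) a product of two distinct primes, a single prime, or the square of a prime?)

Since -122 ≢ 1 mod 4, the ring of integers is ℤ[√-122] with discriminant 4·(-122) = -488.
41 ∤ -488, so 41 is unramified.
Euler's criterion: (-122)^20 mod 41 = 1. Thus (-122|41) = 1.
d is a quadratic residue mod p, hence 41 splits in O_K.

splits completely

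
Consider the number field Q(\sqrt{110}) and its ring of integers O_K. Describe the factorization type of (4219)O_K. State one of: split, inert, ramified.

110 mod 4 = 2, hence disc K = 4·110 = 440 and O_K = ℤ[√110].
disc(K) = 440 is not divisible by 4219; 4219 is unramified.
Euler's criterion: 110^2109 mod 4219 = 4218. Thus (110|4219) = -1.
(110/4219) = -1, so 4219 is inert.

inert — (4219) stays prime in O_K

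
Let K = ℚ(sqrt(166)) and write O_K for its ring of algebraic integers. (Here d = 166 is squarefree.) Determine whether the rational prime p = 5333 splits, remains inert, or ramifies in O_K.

5333 remains inert

166 mod 4 = 2, hence disc K = 4·166 = 664 and O_K = ℤ[√166].
5333 ∤ 664, so 5333 is unramified.
Euler's criterion: 166^2666 mod 5333 = 5332. Thus (166|5333) = -1.
Legendre symbol -1 ⇒ 5333 is inert.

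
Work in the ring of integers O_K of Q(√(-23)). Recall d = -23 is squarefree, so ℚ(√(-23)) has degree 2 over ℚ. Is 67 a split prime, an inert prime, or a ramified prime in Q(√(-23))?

-23 mod 4 = 1, hence disc K = -23 and O_K = ℤ[(1+√-23)/2].
67 ∤ -23, so 67 is unramified.
Legendre symbol by Euler's criterion: (-23/67) ≡ (-23)^33 ≡ 66 (mod 67), i.e. (-23/67) = -1.
(-23/67) = -1, so 67 is inert.

67 remains inert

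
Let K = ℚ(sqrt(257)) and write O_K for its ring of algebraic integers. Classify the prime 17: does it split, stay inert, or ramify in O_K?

Since 257 ≡ 1 mod 4, the ring of integers is ℤ[(1+√257)/2] with discriminant 257.
Since gcd(17, 257) = 1 the prime 17 does not ramify.
Legendre symbol by Euler's criterion: (257/17) ≡ 257^8 ≡ 1 (mod 17), i.e. (257/17) = 1.
(257/17) = 1, so 17 splits.

p splits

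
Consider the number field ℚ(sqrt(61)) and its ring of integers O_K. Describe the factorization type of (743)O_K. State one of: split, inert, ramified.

Since 61 ≡ 1 mod 4, the ring of integers is ℤ[(1+√61)/2] with discriminant 61.
disc(K) = 61 is not divisible by 743; 743 is unramified.
Compute (61/743) via Euler: 61^((743-1)/2) mod 743 = 742, so (61/743) = -1.
d is a non-residue mod p, hence 743 remains inert in O_K.

p is inert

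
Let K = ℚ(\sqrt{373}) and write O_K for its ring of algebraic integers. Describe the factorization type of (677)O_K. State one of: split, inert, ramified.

inert

Since 373 ≡ 1 mod 4, the ring of integers is ℤ[(1+√373)/2] with discriminant 373.
Since gcd(677, 373) = 1 the prime 677 does not ramify.
Euler's criterion: 373^338 mod 677 = 676. Thus (373|677) = -1.
d is a non-residue mod p, hence 677 remains inert in O_K.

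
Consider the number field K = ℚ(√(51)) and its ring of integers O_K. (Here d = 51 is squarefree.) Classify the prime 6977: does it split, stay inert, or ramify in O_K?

Since 51 ≢ 1 mod 4, the ring of integers is ℤ[√51] with discriminant 4·51 = 204.
Since gcd(6977, 204) = 1 the prime 6977 does not ramify.
Compute (51/6977) via Euler: 51^((6977-1)/2) mod 6977 = 1, so (51/6977) = 1.
(51/6977) = 1, so 6977 splits.

split — (6977) = 𝔭₁𝔭₂ with 𝔭₁ ≠ 𝔭₂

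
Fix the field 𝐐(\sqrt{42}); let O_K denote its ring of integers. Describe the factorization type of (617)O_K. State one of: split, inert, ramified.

d = 42 ≡ 2 (mod 4), so O_K = ℤ[√42] and disc(K) = 4d = 168.
Since gcd(617, 168) = 1 the prime 617 does not ramify.
(42/617) = 42^308 mod 617 = 616, giving Legendre symbol -1.
d is a non-residue mod p, hence 617 remains inert in O_K.

p is inert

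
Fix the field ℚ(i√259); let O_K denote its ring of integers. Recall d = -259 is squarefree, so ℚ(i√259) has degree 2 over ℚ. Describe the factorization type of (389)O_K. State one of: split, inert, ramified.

remains prime (inert)

Since -259 ≡ 1 mod 4, the ring of integers is ℤ[(1+√-259)/2] with discriminant -259.
Since gcd(389, -259) = 1 the prime 389 does not ramify.
Compute (-259/389) via Euler: 130^((389-1)/2) mod 389 = 388, so (-259/389) = -1.
d is a non-residue mod p, hence 389 remains inert in O_K.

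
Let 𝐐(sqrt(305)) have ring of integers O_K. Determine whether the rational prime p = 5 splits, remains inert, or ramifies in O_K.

5 is ramified

Since 305 ≡ 1 mod 4, the ring of integers is ℤ[(1+√305)/2] with discriminant 305.
5 divides disc(K) = 305, so 5 ramifies.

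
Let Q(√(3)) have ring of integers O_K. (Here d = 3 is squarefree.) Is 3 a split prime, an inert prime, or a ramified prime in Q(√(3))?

Since 3 ≢ 1 mod 4, the ring of integers is ℤ[√3] with discriminant 4·3 = 12.
disc(K) = 12 = 3·4, so p = 3 is ramified.

ramifies in O_K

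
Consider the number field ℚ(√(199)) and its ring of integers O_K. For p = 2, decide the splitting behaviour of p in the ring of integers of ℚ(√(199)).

2 is ramified

Since 199 ≢ 1 mod 4, the ring of integers is ℤ[√199] with discriminant 4·199 = 796.
disc(K) = 796 = 2·398, so p = 2 is ramified.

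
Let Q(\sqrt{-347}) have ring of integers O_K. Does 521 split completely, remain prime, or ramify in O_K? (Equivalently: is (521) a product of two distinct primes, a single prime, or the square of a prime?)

Since -347 ≡ 1 mod 4, the ring of integers is ℤ[(1+√-347)/2] with discriminant -347.
521 ∤ -347, so 521 is unramified.
Compute (-347/521) via Euler: 174^((521-1)/2) mod 521 = 520, so (-347/521) = -1.
(-347/521) = -1, so 521 is inert.

inert — (521) stays prime in O_K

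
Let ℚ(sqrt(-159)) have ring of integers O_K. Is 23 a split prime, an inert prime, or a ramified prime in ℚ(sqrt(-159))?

Since -159 ≡ 1 mod 4, the ring of integers is ℤ[(1+√-159)/2] with discriminant -159.
23 ∤ -159, so 23 is unramified.
Legendre symbol by Euler's criterion: (-159/23) ≡ (-159)^11 ≡ 1 (mod 23), i.e. (-159/23) = 1.
Legendre symbol 1 ⇒ 23 is split.

p splits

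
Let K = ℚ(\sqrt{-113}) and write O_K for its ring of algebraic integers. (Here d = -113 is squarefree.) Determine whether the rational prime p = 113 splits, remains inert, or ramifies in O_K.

d = -113 ≡ 3 (mod 4), so O_K = ℤ[√-113] and disc(K) = 4d = -452.
Ramification test: 113 | -452. The prime 113 ramifies in K.

ramified — (113) = 𝔭²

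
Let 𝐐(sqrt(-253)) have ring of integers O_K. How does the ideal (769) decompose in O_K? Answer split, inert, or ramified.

-253 mod 4 = 3, hence disc K = 4·(-253) = -1012 and O_K = ℤ[√-253].
Since gcd(769, -1012) = 1 the prime 769 does not ramify.
Compute (-253/769) via Euler: 516^((769-1)/2) mod 769 = 1, so (-253/769) = 1.
Legendre symbol 1 ⇒ 769 is split.

769 splits in O_K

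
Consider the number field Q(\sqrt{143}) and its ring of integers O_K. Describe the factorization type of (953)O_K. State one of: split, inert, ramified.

inert

143 mod 4 = 3, hence disc K = 4·143 = 572 and O_K = ℤ[√143].
disc(K) = 572 is not divisible by 953; 953 is unramified.
Compute (143/953) via Euler: 143^((953-1)/2) mod 953 = 952, so (143/953) = -1.
Legendre symbol -1 ⇒ 953 is inert.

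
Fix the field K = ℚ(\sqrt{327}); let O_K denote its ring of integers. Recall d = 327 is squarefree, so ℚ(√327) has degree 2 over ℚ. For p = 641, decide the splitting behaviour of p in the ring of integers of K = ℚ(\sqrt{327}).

splits completely

d = 327 ≡ 3 (mod 4), so O_K = ℤ[√327] and disc(K) = 4d = 1308.
disc(K) = 1308 is not divisible by 641; 641 is unramified.
(327/641) = 327^320 mod 641 = 1, giving Legendre symbol 1.
Legendre symbol 1 ⇒ 641 is split.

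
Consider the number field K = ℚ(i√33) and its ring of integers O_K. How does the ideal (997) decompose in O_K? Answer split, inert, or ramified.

remains prime (inert)

d = -33 ≡ 3 (mod 4), so O_K = ℤ[√-33] and disc(K) = 4d = -132.
997 ∤ -132, so 997 is unramified.
Compute (-33/997) via Euler: 964^((997-1)/2) mod 997 = 996, so (-33/997) = -1.
Legendre symbol -1 ⇒ 997 is inert.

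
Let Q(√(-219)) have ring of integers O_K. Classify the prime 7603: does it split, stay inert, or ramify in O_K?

inert

d = -219 ≡ 1 (mod 4), so O_K = ℤ[(1+√-219)/2] and disc(K) = d = -219.
Since gcd(7603, -219) = 1 the prime 7603 does not ramify.
Legendre symbol by Euler's criterion: (-219/7603) ≡ (-219)^3801 ≡ 7602 (mod 7603), i.e. (-219/7603) = -1.
Legendre symbol -1 ⇒ 7603 is inert.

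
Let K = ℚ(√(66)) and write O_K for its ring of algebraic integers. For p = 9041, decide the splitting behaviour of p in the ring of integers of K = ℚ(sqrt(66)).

splits completely

66 mod 4 = 2, hence disc K = 4·66 = 264 and O_K = ℤ[√66].
9041 ∤ 264, so 9041 is unramified.
Legendre symbol by Euler's criterion: (66/9041) ≡ 66^4520 ≡ 1 (mod 9041), i.e. (66/9041) = 1.
d is a quadratic residue mod p, hence 9041 splits in O_K.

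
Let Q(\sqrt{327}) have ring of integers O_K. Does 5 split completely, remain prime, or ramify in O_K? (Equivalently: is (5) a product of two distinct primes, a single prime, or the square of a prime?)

p is inert

Since 327 ≢ 1 mod 4, the ring of integers is ℤ[√327] with discriminant 4·327 = 1308.
Since gcd(5, 1308) = 1 the prime 5 does not ramify.
(327/5) = 2^2 mod 5 = 4, giving Legendre symbol -1.
(327/5) = -1, so 5 is inert.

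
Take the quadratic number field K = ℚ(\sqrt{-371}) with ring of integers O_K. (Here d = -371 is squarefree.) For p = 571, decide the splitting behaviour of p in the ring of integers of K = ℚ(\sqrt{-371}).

d = -371 ≡ 1 (mod 4), so O_K = ℤ[(1+√-371)/2] and disc(K) = d = -371.
disc(K) = -371 is not divisible by 571; 571 is unramified.
Euler's criterion: (-371)^285 mod 571 = 570. Thus (-371|571) = -1.
(-371/571) = -1, so 571 is inert.

p is inert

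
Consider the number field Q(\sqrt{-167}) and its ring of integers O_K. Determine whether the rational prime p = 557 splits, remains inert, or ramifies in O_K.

d = -167 ≡ 1 (mod 4), so O_K = ℤ[(1+√-167)/2] and disc(K) = d = -167.
disc(K) = -167 is not divisible by 557; 557 is unramified.
Euler's criterion: (-167)^278 mod 557 = 1. Thus (-167|557) = 1.
d is a quadratic residue mod p, hence 557 splits in O_K.

split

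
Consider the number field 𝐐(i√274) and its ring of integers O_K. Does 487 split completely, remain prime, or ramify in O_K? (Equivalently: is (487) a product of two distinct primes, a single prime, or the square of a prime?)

p is inert

Since -274 ≢ 1 mod 4, the ring of integers is ℤ[√-274] with discriminant 4·(-274) = -1096.
487 ∤ -1096, so 487 is unramified.
Compute (-274/487) via Euler: 213^((487-1)/2) mod 487 = 486, so (-274/487) = -1.
Legendre symbol -1 ⇒ 487 is inert.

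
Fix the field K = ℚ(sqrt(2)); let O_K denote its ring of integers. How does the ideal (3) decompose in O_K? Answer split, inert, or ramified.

remains prime (inert)

d = 2 ≡ 2 (mod 4), so O_K = ℤ[√2] and disc(K) = 4d = 8.
3 ∤ 8, so 3 is unramified.
Euler's criterion: 2^1 mod 3 = 2. Thus (2|3) = -1.
Legendre symbol -1 ⇒ 3 is inert.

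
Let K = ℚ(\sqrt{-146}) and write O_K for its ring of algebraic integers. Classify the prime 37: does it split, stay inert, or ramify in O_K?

inert

-146 mod 4 = 2, hence disc K = 4·(-146) = -584 and O_K = ℤ[√-146].
Since gcd(37, -584) = 1 the prime 37 does not ramify.
Legendre symbol by Euler's criterion: (-146/37) ≡ (-146)^18 ≡ 36 (mod 37), i.e. (-146/37) = -1.
(-146/37) = -1, so 37 is inert.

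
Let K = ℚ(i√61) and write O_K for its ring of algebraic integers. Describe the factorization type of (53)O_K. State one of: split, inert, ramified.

-61 mod 4 = 3, hence disc K = 4·(-61) = -244 and O_K = ℤ[√-61].
Since gcd(53, -244) = 1 the prime 53 does not ramify.
Euler's criterion: (-61)^26 mod 53 = 52. Thus (-61|53) = -1.
Legendre symbol -1 ⇒ 53 is inert.

inert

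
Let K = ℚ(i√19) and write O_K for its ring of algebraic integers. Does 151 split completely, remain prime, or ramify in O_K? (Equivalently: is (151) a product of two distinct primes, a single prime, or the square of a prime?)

151 remains inert

-19 mod 4 = 1, hence disc K = -19 and O_K = ℤ[(1+√-19)/2].
151 ∤ -19, so 151 is unramified.
Compute (-19/151) via Euler: 132^((151-1)/2) mod 151 = 150, so (-19/151) = -1.
Legendre symbol -1 ⇒ 151 is inert.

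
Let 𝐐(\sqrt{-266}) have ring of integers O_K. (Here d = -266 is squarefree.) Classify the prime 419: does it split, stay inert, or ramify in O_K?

419 remains inert

Since -266 ≢ 1 mod 4, the ring of integers is ℤ[√-266] with discriminant 4·(-266) = -1064.
disc(K) = -1064 is not divisible by 419; 419 is unramified.
(-266/419) = 153^209 mod 419 = 418, giving Legendre symbol -1.
d is a non-residue mod p, hence 419 remains inert in O_K.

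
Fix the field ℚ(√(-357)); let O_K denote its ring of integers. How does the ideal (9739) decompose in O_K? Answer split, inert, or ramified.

d = -357 ≡ 3 (mod 4), so O_K = ℤ[√-357] and disc(K) = 4d = -1428.
9739 ∤ -1428, so 9739 is unramified.
Euler's criterion: (-357)^4869 mod 9739 = 9738. Thus (-357|9739) = -1.
Legendre symbol -1 ⇒ 9739 is inert.

remains prime (inert)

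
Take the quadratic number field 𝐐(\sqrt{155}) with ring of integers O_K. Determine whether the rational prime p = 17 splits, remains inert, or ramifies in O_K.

155 mod 4 = 3, hence disc K = 4·155 = 620 and O_K = ℤ[√155].
17 ∤ 620, so 17 is unramified.
Compute (155/17) via Euler: 2^((17-1)/2) mod 17 = 1, so (155/17) = 1.
Legendre symbol 1 ⇒ 17 is split.

split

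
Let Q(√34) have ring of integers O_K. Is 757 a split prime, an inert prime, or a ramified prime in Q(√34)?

remains prime (inert)

d = 34 ≡ 2 (mod 4), so O_K = ℤ[√34] and disc(K) = 4d = 136.
Since gcd(757, 136) = 1 the prime 757 does not ramify.
Euler's criterion: 34^378 mod 757 = 756. Thus (34|757) = -1.
d is a non-residue mod p, hence 757 remains inert in O_K.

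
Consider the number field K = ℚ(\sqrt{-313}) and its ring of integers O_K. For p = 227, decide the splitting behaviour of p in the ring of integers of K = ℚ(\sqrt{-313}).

d = -313 ≡ 3 (mod 4), so O_K = ℤ[√-313] and disc(K) = 4d = -1252.
Since gcd(227, -1252) = 1 the prime 227 does not ramify.
Compute (-313/227) via Euler: 141^((227-1)/2) mod 227 = 1, so (-313/227) = 1.
Legendre symbol 1 ⇒ 227 is split.

split — (227) = 𝔭₁𝔭₂ with 𝔭₁ ≠ 𝔭₂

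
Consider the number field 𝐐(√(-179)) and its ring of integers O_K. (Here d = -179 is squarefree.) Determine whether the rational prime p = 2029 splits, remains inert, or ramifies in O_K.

Since -179 ≡ 1 mod 4, the ring of integers is ℤ[(1+√-179)/2] with discriminant -179.
Since gcd(2029, -179) = 1 the prime 2029 does not ramify.
(-179/2029) = 1850^1014 mod 2029 = 1, giving Legendre symbol 1.
Legendre symbol 1 ⇒ 2029 is split.

split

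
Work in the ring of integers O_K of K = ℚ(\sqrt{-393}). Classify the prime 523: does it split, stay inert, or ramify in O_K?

split — (523) = 𝔭₁𝔭₂ with 𝔭₁ ≠ 𝔭₂

d = -393 ≡ 3 (mod 4), so O_K = ℤ[√-393] and disc(K) = 4d = -1572.
Since gcd(523, -1572) = 1 the prime 523 does not ramify.
Compute (-393/523) via Euler: 130^((523-1)/2) mod 523 = 1, so (-393/523) = 1.
(-393/523) = 1, so 523 splits.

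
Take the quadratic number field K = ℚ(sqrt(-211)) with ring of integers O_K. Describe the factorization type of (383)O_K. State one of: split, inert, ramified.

split — (383) = 𝔭₁𝔭₂ with 𝔭₁ ≠ 𝔭₂

-211 mod 4 = 1, hence disc K = -211 and O_K = ℤ[(1+√-211)/2].
383 ∤ -211, so 383 is unramified.
Euler's criterion: (-211)^191 mod 383 = 1. Thus (-211|383) = 1.
Legendre symbol 1 ⇒ 383 is split.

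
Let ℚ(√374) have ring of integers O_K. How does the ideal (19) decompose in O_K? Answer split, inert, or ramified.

remains prime (inert)

374 mod 4 = 2, hence disc K = 4·374 = 1496 and O_K = ℤ[√374].
disc(K) = 1496 is not divisible by 19; 19 is unramified.
Legendre symbol by Euler's criterion: (374/19) ≡ 374^9 ≡ 18 (mod 19), i.e. (374/19) = -1.
Legendre symbol -1 ⇒ 19 is inert.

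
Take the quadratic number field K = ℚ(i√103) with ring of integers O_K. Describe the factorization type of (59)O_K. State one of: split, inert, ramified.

Since -103 ≡ 1 mod 4, the ring of integers is ℤ[(1+√-103)/2] with discriminant -103.
disc(K) = -103 is not divisible by 59; 59 is unramified.
Euler's criterion: (-103)^29 mod 59 = 1. Thus (-103|59) = 1.
d is a quadratic residue mod p, hence 59 splits in O_K.

59 splits in O_K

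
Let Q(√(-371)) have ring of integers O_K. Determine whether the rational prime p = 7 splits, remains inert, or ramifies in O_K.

ramified

Since -371 ≡ 1 mod 4, the ring of integers is ℤ[(1+√-371)/2] with discriminant -371.
Ramification test: 7 | -371. The prime 7 ramifies in K.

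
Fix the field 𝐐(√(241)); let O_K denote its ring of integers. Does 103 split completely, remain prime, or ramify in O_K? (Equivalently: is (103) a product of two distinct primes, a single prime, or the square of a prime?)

103 remains inert

241 mod 4 = 1, hence disc K = 241 and O_K = ℤ[(1+√241)/2].
Since gcd(103, 241) = 1 the prime 103 does not ramify.
Euler's criterion: 241^51 mod 103 = 102. Thus (241|103) = -1.
d is a non-residue mod p, hence 103 remains inert in O_K.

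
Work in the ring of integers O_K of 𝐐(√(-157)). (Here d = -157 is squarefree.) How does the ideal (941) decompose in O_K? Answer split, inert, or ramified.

d = -157 ≡ 3 (mod 4), so O_K = ℤ[√-157] and disc(K) = 4d = -628.
disc(K) = -628 is not divisible by 941; 941 is unramified.
Compute (-157/941) via Euler: 784^((941-1)/2) mod 941 = 1, so (-157/941) = 1.
(-157/941) = 1, so 941 splits.

split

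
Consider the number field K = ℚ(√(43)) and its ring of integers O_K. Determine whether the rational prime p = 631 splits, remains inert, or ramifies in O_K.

43 mod 4 = 3, hence disc K = 4·43 = 172 and O_K = ℤ[√43].
disc(K) = 172 is not divisible by 631; 631 is unramified.
(43/631) = 43^315 mod 631 = 1, giving Legendre symbol 1.
d is a quadratic residue mod p, hence 631 splits in O_K.

631 splits in O_K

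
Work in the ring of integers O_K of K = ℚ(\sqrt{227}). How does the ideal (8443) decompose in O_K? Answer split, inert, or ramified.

remains prime (inert)

Since 227 ≢ 1 mod 4, the ring of integers is ℤ[√227] with discriminant 4·227 = 908.
Since gcd(8443, 908) = 1 the prime 8443 does not ramify.
Compute (227/8443) via Euler: 227^((8443-1)/2) mod 8443 = 8442, so (227/8443) = -1.
(227/8443) = -1, so 8443 is inert.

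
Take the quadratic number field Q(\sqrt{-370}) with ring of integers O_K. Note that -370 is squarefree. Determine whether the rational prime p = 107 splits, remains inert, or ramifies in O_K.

inert — (107) stays prime in O_K

d = -370 ≡ 2 (mod 4), so O_K = ℤ[√-370] and disc(K) = 4d = -1480.
Since gcd(107, -1480) = 1 the prime 107 does not ramify.
Euler's criterion: (-370)^53 mod 107 = 106. Thus (-370|107) = -1.
d is a non-residue mod p, hence 107 remains inert in O_K.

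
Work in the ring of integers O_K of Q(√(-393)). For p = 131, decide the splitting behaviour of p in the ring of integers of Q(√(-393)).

ramifies in O_K

d = -393 ≡ 3 (mod 4), so O_K = ℤ[√-393] and disc(K) = 4d = -1572.
131 divides disc(K) = -1572, so 131 ramifies.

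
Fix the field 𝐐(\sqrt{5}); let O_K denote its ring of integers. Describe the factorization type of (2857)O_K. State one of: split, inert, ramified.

remains prime (inert)

5 mod 4 = 1, hence disc K = 5 and O_K = ℤ[(1+√5)/2].
Since gcd(2857, 5) = 1 the prime 2857 does not ramify.
Legendre symbol by Euler's criterion: (5/2857) ≡ 5^1428 ≡ 2856 (mod 2857), i.e. (5/2857) = -1.
d is a non-residue mod p, hence 2857 remains inert in O_K.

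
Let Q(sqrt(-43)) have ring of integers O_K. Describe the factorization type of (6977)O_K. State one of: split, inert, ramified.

6977 splits in O_K

d = -43 ≡ 1 (mod 4), so O_K = ℤ[(1+√-43)/2] and disc(K) = d = -43.
6977 ∤ -43, so 6977 is unramified.
Legendre symbol by Euler's criterion: (-43/6977) ≡ (-43)^3488 ≡ 1 (mod 6977), i.e. (-43/6977) = 1.
(-43/6977) = 1, so 6977 splits.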